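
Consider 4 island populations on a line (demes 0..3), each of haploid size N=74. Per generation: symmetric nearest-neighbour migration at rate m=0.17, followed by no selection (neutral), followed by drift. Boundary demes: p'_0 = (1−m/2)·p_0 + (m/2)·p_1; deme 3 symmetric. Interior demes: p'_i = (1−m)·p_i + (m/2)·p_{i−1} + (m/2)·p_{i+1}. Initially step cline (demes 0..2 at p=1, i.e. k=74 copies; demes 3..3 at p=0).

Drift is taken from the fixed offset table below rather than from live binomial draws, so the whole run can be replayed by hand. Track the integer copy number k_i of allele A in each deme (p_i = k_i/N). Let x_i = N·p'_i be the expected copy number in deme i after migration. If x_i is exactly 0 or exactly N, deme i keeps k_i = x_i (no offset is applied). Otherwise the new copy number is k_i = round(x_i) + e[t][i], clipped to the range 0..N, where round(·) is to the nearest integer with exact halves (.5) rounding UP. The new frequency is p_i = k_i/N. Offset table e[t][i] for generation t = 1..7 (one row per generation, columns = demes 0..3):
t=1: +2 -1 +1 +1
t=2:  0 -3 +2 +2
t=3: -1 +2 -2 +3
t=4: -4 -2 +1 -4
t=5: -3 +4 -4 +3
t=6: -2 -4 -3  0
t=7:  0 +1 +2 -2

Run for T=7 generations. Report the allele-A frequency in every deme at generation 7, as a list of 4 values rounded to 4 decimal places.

[0.8784, 0.8919, 0.6892, 0.3784]

t=0: k=[74 74 74 0]
t=1: x=[74.0000 74.0000 67.7100 6.2900] k=[74 74 69 7]
t=2: x=[74.0000 73.5750 64.1550 12.2700] k=[74 71 66 14]
t=3: x=[73.7450 70.8300 62.0050 18.4200] k=[73 73 60 21]
t=4: x=[73.0000 71.8950 57.7900 24.3150] k=[69 70 59 20]
t=5: x=[69.0850 68.9800 56.6200 23.3150] k=[66 73 53 26]
t=6: x=[66.5950 70.7050 52.4050 28.2950] k=[65 67 49 28]
t=7: x=[65.1700 65.3000 48.7450 29.7850] k=[65 66 51 28]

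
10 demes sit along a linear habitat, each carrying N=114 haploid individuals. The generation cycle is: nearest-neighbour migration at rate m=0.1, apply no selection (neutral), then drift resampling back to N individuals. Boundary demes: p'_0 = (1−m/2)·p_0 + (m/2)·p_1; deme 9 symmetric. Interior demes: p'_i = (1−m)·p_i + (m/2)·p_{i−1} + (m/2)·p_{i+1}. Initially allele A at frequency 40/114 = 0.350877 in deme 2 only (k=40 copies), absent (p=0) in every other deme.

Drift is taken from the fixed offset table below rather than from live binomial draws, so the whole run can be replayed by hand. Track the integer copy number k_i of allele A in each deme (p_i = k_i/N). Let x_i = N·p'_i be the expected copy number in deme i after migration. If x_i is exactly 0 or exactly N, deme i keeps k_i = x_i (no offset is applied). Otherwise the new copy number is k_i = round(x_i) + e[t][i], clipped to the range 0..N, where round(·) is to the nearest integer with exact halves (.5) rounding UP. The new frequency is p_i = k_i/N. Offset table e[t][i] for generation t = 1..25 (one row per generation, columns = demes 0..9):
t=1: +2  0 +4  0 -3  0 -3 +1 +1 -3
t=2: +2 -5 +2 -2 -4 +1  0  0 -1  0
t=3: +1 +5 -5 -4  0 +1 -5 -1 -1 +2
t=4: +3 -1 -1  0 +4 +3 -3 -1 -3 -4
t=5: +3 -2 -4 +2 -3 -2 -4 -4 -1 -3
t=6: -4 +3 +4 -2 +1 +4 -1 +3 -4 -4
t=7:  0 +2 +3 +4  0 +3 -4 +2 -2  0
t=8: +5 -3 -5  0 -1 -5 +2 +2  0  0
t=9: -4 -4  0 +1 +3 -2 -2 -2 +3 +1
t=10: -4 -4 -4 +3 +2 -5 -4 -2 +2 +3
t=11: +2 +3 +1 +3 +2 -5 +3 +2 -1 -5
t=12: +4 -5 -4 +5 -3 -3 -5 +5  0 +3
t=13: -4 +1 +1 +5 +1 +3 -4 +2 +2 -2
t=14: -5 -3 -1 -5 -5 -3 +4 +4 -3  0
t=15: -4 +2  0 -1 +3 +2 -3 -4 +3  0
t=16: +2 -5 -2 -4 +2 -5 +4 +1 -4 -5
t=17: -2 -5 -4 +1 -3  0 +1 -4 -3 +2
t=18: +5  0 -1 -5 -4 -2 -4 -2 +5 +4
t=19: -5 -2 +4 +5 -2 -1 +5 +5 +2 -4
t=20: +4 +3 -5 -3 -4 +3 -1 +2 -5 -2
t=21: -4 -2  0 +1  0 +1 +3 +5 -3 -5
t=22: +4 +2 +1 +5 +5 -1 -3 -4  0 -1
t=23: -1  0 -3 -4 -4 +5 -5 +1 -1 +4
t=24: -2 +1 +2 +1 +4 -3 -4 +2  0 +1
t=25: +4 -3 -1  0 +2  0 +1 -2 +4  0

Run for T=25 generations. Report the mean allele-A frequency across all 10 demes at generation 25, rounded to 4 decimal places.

0.0386

t=0: k=[0 0 40 0 0 0 0 0 0 0]
t=1: x=[0.0000 2.0000 36.0000 2.0000 0.0000 0.0000 0.0000 0.0000 0.0000 0.0000] k=[0 2 40 2 0 0 0 0 0 0]
t=2: x=[0.1000 3.8000 36.2000 3.8000 0.1000 0.0000 0.0000 0.0000 0.0000 0.0000] k=[2 0 38 2 0 0 0 0 0 0]
t=3: x=[1.9000 2.0000 34.3000 3.7000 0.1000 0.0000 0.0000 0.0000 0.0000 0.0000] k=[3 7 29 0 0 0 0 0 0 0]
t=4: x=[3.2000 7.9000 26.4500 1.4500 0.0000 0.0000 0.0000 0.0000 0.0000 0.0000] k=[6 7 25 1 0 0 0 0 0 0]
t=5: x=[6.0500 7.8500 22.9000 2.1500 0.0500 0.0000 0.0000 0.0000 0.0000 0.0000] k=[9 6 19 4 0 0 0 0 0 0]
t=6: x=[8.8500 6.8000 17.6000 4.5500 0.2000 0.0000 0.0000 0.0000 0.0000 0.0000] k=[5 10 22 3 1 0 0 0 0 0]
t=7: x=[5.2500 10.3500 20.4500 3.8500 1.0500 0.0500 0.0000 0.0000 0.0000 0.0000] k=[5 12 23 8 1 3 0 0 0 0]
t=8: x=[5.3500 12.2000 21.7000 8.4000 1.4500 2.7500 0.1500 0.0000 0.0000 0.0000] k=[10 9 17 8 0 0 2 0 0 0]
t=9: x=[9.9500 9.4500 16.1500 8.0500 0.4000 0.1000 1.8000 0.1000 0.0000 0.0000] k=[6 5 16 9 3 0 0 0 0 0]
t=10: x=[5.9500 5.6000 15.1000 9.0500 3.1500 0.1500 0.0000 0.0000 0.0000 0.0000] k=[2 2 11 12 5 0 0 0 0 0]
t=11: x=[2.0000 2.4500 10.6000 11.6000 5.1000 0.2500 0.0000 0.0000 0.0000 0.0000] k=[4 5 12 15 7 0 0 0 0 0]
t=12: x=[4.0500 5.3000 11.8000 14.4500 7.0500 0.3500 0.0000 0.0000 0.0000 0.0000] k=[8 0 8 19 4 0 0 0 0 0]
t=13: x=[7.6000 0.8000 8.1500 17.7000 4.5500 0.2000 0.0000 0.0000 0.0000 0.0000] k=[4 2 9 23 6 3 0 0 0 0]
t=14: x=[3.9000 2.4500 9.3500 21.4500 6.7000 3.0000 0.1500 0.0000 0.0000 0.0000] k=[0 0 8 16 2 0 4 0 0 0]
t=15: x=[0.0000 0.4000 8.0000 14.9000 2.6000 0.3000 3.6000 0.2000 0.0000 0.0000] k=[0 2 8 14 6 2 1 0 0 0]
t=16: x=[0.1000 2.2000 8.0000 13.3000 6.2000 2.1500 1.0000 0.0500 0.0000 0.0000] k=[2 0 6 9 8 0 5 1 0 0]
t=17: x=[1.9000 0.4000 5.8500 8.8000 7.6500 0.6500 4.5500 1.1500 0.0500 0.0000] k=[0 0 2 10 5 1 6 0 0 0]
t=18: x=[0.0000 0.1000 2.3000 9.3500 5.0500 1.4500 5.4500 0.3000 0.0000 0.0000] k=[0 0 1 4 1 0 1 0 0 0]
t=19: x=[0.0000 0.0500 1.1000 3.7000 1.1000 0.1000 0.9000 0.0500 0.0000 0.0000] k=[0 0 5 9 0 0 6 5 0 0]
t=20: x=[0.0000 0.2500 4.9500 8.3500 0.4500 0.3000 5.6500 4.8000 0.2500 0.0000] k=[0 3 0 5 0 3 5 7 0 0]
t=21: x=[0.1500 2.7000 0.4000 4.5000 0.4000 2.9500 5.0000 6.5500 0.3500 0.0000] k=[0 1 0 6 0 4 8 12 0 0]
t=22: x=[0.0500 0.9000 0.3500 5.4000 0.5000 4.0000 8.0000 11.2000 0.6000 0.0000] k=[4 3 1 10 6 3 5 7 1 0]
t=23: x=[3.9500 2.9500 1.5500 9.3500 6.0500 3.2500 5.0000 6.6000 1.2500 0.0500] k=[3 3 0 5 2 8 0 8 0 4]
t=24: x=[3.0000 2.8500 0.4000 4.6000 2.4500 7.3000 0.8000 7.2000 0.6000 3.8000] k=[1 4 2 6 6 4 0 9 1 5]
t=25: x=[1.1500 3.7500 2.3000 5.8000 5.9000 3.9000 0.6500 8.1500 1.6000 4.8000] k=[5 1 1 6 8 4 2 6 6 5]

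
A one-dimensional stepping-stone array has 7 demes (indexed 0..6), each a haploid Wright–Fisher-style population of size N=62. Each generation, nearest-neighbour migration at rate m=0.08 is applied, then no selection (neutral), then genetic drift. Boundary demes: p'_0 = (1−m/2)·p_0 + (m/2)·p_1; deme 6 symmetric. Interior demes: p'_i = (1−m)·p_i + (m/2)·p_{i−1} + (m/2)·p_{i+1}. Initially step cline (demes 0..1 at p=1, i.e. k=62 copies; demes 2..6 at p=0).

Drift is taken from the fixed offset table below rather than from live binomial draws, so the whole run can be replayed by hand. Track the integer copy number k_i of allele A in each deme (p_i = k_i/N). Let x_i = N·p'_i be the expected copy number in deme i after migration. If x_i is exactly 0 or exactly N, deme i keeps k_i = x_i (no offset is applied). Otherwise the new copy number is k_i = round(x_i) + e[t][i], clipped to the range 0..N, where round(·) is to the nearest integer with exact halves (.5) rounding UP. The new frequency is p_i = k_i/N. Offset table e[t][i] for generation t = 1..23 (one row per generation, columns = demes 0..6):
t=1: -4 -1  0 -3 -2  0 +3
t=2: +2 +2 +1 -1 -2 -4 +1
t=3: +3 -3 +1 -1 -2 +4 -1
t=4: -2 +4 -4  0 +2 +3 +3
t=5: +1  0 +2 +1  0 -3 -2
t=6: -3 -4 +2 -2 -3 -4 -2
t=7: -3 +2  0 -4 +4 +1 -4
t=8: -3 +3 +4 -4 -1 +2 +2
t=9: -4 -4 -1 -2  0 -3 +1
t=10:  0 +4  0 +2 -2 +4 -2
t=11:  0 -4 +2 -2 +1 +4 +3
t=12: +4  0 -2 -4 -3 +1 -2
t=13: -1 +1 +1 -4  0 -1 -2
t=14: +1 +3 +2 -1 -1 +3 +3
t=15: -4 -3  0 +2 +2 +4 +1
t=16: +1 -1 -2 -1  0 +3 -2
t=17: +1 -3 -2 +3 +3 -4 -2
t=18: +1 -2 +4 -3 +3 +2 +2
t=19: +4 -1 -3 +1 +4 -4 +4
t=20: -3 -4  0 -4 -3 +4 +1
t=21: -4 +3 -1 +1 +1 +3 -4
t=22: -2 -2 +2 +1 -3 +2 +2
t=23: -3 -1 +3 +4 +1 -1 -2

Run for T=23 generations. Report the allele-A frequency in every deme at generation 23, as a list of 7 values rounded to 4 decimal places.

[0.6290, 0.4839, 0.3871, 0.1774, 0.0806, 0.1290, 0.0161]

t=0: k=[62 62 0 0 0 0 0]
t=1: x=[62.0000 59.5200 2.4800 0.0000 0.0000 0.0000 0.0000] k=[62 59 2 0 0 0 0]
t=2: x=[61.8800 56.8400 4.2000 0.0800 0.0000 0.0000 0.0000] k=[62 59 5 0 0 0 0]
t=3: x=[61.8800 56.9600 6.9600 0.2000 0.0000 0.0000 0.0000] k=[62 54 8 0 0 0 0]
t=4: x=[61.6800 52.4800 9.5200 0.3200 0.0000 0.0000 0.0000] k=[60 56 6 0 0 0 0]
t=5: x=[59.8400 54.1600 7.7600 0.2400 0.0000 0.0000 0.0000] k=[61 54 10 1 0 0 0]
t=6: x=[60.7200 52.5200 11.4000 1.3200 0.0400 0.0000 0.0000] k=[58 49 13 0 0 0 0]
t=7: x=[57.6400 47.9200 13.9200 0.5200 0.0000 0.0000 0.0000] k=[55 50 14 0 0 0 0]
t=8: x=[54.8000 48.7600 14.8800 0.5600 0.0000 0.0000 0.0000] k=[52 52 19 0 0 0 0]
t=9: x=[52.0000 50.6800 19.5600 0.7600 0.0000 0.0000 0.0000] k=[48 47 19 0 0 0 0]
t=10: x=[47.9600 45.9200 19.3600 0.7600 0.0000 0.0000 0.0000] k=[48 50 19 3 0 0 0]
t=11: x=[48.0800 48.6800 19.6000 3.5200 0.1200 0.0000 0.0000] k=[48 45 22 2 1 0 0]
t=12: x=[47.8800 44.2000 22.1200 2.7600 1.0000 0.0400 0.0000] k=[52 44 20 0 0 1 0]
t=13: x=[51.6800 43.3600 20.1600 0.8000 0.0400 0.9200 0.0400] k=[51 44 21 0 0 0 0]
t=14: x=[50.7200 43.3600 21.0800 0.8400 0.0000 0.0000 0.0000] k=[52 46 23 0 0 0 0]
t=15: x=[51.7600 45.3200 23.0000 0.9200 0.0000 0.0000 0.0000] k=[48 42 23 3 0 0 0]
t=16: x=[47.7600 41.4800 22.9600 3.6800 0.1200 0.0000 0.0000] k=[49 40 21 3 0 0 0]
t=17: x=[48.6400 39.6000 21.0400 3.6000 0.1200 0.0000 0.0000] k=[50 37 19 7 3 0 0]
t=18: x=[49.4800 36.8000 19.2400 7.3200 3.0400 0.1200 0.0000] k=[50 35 23 4 6 2 0]
t=19: x=[49.4000 35.1200 22.7200 4.8400 5.7600 2.0800 0.0800] k=[53 34 20 6 10 0 4]
t=20: x=[52.2400 34.2000 20.0000 6.7200 9.4400 0.5600 3.8400] k=[49 30 20 3 6 5 5]
t=21: x=[48.2400 30.3600 19.7200 3.8000 5.8400 5.0400 5.0000] k=[44 33 19 5 7 8 1]
t=22: x=[43.5600 32.8800 19.0000 5.6400 6.9600 7.6800 1.2800] k=[42 31 21 7 4 10 3]
t=23: x=[41.5600 31.0400 20.8400 7.4400 4.3600 9.4800 3.2800] k=[39 30 24 11 5 8 1]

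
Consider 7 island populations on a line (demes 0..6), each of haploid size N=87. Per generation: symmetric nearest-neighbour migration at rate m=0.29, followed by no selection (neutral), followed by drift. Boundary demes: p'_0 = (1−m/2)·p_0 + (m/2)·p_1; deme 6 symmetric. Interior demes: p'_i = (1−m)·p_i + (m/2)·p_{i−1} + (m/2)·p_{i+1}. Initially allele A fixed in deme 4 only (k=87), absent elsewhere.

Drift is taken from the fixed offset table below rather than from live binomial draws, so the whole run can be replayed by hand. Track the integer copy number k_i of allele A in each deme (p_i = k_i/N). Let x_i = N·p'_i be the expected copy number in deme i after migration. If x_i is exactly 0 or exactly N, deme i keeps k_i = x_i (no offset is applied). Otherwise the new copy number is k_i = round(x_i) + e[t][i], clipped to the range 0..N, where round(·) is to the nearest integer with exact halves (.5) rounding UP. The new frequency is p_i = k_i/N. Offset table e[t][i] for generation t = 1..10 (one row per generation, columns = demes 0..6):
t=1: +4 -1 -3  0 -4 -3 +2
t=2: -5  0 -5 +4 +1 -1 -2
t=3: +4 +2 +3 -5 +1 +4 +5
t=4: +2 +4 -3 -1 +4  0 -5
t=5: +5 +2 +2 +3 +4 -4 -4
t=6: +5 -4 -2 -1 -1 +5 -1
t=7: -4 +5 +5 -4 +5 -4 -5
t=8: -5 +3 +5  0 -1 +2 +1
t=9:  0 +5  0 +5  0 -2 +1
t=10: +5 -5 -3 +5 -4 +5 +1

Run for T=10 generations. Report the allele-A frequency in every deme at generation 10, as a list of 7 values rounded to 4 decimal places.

[0.1149, 0.1034, 0.1839, 0.3218, 0.2299, 0.2414, 0.1149]

t=0: k=[0 0 0 0 87 0 0]
t=1: x=[0.0000 0.0000 0.0000 12.6150 61.7700 12.6150 0.0000] k=[0 0 0 13 58 10 0]
t=2: x=[0.0000 0.0000 1.8850 17.6400 44.5150 15.5100 1.4500] k=[0 0 0 22 46 15 0]
t=3: x=[0.0000 0.0000 3.1900 22.2900 38.0250 17.3200 2.1750] k=[0 0 6 17 39 21 7]
t=4: x=[0.0000 0.8700 6.7250 18.5950 33.2000 21.5800 9.0300] k=[0 5 4 18 37 22 4]
t=5: x=[0.7250 4.1300 6.1750 18.7250 32.0700 21.5650 6.6100] k=[6 6 8 22 36 18 3]
t=6: x=[6.0000 6.2900 9.7400 22.0000 31.3600 18.4350 5.1750] k=[11 2 8 21 30 23 4]
t=7: x=[9.6950 4.1750 9.0150 20.4200 27.6800 21.2600 6.7550] k=[6 9 14 16 33 17 2]
t=8: x=[6.4350 9.2900 13.5650 18.1750 28.2150 17.1450 4.1750] k=[1 12 19 18 27 19 5]
t=9: x=[2.5950 11.4200 17.8400 19.4500 24.5350 18.1300 7.0300] k=[3 16 18 24 25 16 8]
t=10: x=[4.8850 14.4050 18.5800 23.2750 23.5500 16.1450 9.1600] k=[10 9 16 28 20 21 10]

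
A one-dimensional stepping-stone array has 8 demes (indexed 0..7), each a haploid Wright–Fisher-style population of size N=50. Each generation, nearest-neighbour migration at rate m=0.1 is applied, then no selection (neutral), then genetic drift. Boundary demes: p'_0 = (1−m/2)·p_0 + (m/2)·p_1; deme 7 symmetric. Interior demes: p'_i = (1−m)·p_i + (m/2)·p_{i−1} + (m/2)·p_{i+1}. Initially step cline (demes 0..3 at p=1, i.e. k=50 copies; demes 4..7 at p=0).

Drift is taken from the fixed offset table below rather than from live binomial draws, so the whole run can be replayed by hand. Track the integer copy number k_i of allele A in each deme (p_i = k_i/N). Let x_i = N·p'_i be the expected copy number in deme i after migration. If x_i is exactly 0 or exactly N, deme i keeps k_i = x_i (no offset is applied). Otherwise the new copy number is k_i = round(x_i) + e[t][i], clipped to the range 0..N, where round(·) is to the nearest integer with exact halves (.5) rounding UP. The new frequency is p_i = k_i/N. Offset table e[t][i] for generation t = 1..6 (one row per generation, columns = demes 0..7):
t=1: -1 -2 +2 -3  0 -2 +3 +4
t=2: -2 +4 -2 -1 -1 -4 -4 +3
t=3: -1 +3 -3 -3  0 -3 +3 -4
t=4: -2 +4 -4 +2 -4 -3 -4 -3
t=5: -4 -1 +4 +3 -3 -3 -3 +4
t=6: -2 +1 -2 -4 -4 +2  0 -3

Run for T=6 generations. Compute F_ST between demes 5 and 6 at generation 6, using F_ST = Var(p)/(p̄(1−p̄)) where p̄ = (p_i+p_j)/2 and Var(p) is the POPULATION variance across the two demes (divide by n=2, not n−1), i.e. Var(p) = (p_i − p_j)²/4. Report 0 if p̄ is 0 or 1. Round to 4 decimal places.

t=0: k=[50 50 50 50 0 0 0 0]
t=1: x=[50.0000 50.0000 50.0000 47.5000 2.5000 0.0000 0.0000 0.0000] k=[50 50 50 45 3 0 0 0]
t=2: x=[50.0000 50.0000 49.7500 43.1500 4.9500 0.1500 0.0000 0.0000] k=[50 50 48 42 4 0 0 0]
t=3: x=[50.0000 49.9000 47.8000 40.4000 5.7000 0.2000 0.0000 0.0000] k=[50 50 45 37 6 0 0 0]
t=4: x=[50.0000 49.7500 44.8500 35.8500 7.2500 0.3000 0.0000 0.0000] k=[50 50 41 38 3 0 0 0]
t=5: x=[50.0000 49.5500 41.3000 36.4000 4.6000 0.1500 0.0000 0.0000] k=[50 49 45 39 2 0 0 0]
t=6: x=[49.9500 48.8500 44.9000 37.4500 3.7500 0.1000 0.0000 0.0000] k=[48 50 43 33 0 2 0 0]

0.0204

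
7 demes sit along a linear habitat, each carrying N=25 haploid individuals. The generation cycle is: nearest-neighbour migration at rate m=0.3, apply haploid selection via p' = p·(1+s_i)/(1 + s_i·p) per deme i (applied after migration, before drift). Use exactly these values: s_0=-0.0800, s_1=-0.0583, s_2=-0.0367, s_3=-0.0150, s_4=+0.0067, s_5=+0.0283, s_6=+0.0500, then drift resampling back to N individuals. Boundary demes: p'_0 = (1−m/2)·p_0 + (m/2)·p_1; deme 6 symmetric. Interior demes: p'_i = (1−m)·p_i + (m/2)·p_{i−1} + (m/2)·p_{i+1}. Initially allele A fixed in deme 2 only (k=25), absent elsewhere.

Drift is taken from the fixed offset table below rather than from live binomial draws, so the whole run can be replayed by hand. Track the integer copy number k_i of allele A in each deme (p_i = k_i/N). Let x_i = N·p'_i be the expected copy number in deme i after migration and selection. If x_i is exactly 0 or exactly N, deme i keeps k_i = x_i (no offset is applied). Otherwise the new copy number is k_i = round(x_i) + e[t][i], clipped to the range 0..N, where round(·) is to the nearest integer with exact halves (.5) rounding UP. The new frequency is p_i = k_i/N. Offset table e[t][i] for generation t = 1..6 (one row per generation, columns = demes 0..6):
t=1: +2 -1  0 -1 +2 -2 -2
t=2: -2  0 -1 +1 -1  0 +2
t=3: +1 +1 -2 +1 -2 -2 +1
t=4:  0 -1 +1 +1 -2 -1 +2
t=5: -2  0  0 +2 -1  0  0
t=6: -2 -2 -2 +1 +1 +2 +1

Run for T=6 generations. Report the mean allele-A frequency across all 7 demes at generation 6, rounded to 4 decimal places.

t=0: k=[0 0 25 0 0 0 0]
t=1: x=[0.0000 3.5625 17.3022 3.7021 0.0000 0.0000 0.0000] k=[0 3 17 3 0 0 0]
t=2: x=[0.4146 4.4269 12.5664 4.5931 0.4530 0.0000 0.0000] k=[0 4 12 6 0 0 0]
t=3: x=[0.5531 4.3788 9.6773 5.9314 0.9058 0.0000 0.0000] k=[2 5 8 7 0 0 0]
t=4: x=[2.2718 4.7640 7.2067 6.0306 1.0567 0.0000 0.0000] k=[2 4 8 7 0 0 0]
t=5: x=[2.1317 4.0903 7.0591 6.0306 1.0567 0.0000 0.0000] k=[0 4 7 8 0 0 0]
t=6: x=[0.5531 3.6584 6.5182 6.5765 1.2077 0.0000 0.0000] k=[0 2 5 8 2 0 0]

0.0971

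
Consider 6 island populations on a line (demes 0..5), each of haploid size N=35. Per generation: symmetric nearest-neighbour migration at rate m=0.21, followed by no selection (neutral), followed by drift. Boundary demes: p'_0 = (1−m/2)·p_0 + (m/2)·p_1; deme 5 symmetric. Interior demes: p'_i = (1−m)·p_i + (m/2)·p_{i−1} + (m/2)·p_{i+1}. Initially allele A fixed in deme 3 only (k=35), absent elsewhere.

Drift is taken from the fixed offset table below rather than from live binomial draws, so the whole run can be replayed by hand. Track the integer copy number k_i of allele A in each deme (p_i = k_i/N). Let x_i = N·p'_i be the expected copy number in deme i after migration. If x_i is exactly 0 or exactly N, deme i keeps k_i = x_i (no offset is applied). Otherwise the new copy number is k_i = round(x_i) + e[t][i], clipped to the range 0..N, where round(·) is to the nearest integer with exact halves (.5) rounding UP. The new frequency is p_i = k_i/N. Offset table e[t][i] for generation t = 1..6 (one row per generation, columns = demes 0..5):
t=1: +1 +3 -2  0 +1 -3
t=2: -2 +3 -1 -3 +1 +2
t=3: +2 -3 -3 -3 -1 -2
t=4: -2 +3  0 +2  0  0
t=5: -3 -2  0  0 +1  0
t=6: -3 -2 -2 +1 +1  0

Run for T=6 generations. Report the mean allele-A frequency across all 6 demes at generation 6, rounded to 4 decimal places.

t=0: k=[0 0 0 35 0 0]
t=1: x=[0.0000 0.0000 3.6750 27.6500 3.6750 0.0000] k=[0 0 2 28 5 0]
t=2: x=[0.0000 0.2100 4.5200 22.8550 6.8900 0.5250] k=[0 3 4 20 8 3]
t=3: x=[0.3150 2.7900 5.5750 17.0600 8.7350 3.5250] k=[2 0 3 14 8 2]
t=4: x=[1.7900 0.5250 3.8400 12.2150 8.0000 2.6300] k=[0 4 4 14 8 3]
t=5: x=[0.4200 3.5800 5.0500 12.3200 8.1050 3.5250] k=[0 2 5 12 9 4]
t=6: x=[0.2100 2.1050 5.4200 10.9500 8.7900 4.5250] k=[0 0 3 12 10 5]

0.1429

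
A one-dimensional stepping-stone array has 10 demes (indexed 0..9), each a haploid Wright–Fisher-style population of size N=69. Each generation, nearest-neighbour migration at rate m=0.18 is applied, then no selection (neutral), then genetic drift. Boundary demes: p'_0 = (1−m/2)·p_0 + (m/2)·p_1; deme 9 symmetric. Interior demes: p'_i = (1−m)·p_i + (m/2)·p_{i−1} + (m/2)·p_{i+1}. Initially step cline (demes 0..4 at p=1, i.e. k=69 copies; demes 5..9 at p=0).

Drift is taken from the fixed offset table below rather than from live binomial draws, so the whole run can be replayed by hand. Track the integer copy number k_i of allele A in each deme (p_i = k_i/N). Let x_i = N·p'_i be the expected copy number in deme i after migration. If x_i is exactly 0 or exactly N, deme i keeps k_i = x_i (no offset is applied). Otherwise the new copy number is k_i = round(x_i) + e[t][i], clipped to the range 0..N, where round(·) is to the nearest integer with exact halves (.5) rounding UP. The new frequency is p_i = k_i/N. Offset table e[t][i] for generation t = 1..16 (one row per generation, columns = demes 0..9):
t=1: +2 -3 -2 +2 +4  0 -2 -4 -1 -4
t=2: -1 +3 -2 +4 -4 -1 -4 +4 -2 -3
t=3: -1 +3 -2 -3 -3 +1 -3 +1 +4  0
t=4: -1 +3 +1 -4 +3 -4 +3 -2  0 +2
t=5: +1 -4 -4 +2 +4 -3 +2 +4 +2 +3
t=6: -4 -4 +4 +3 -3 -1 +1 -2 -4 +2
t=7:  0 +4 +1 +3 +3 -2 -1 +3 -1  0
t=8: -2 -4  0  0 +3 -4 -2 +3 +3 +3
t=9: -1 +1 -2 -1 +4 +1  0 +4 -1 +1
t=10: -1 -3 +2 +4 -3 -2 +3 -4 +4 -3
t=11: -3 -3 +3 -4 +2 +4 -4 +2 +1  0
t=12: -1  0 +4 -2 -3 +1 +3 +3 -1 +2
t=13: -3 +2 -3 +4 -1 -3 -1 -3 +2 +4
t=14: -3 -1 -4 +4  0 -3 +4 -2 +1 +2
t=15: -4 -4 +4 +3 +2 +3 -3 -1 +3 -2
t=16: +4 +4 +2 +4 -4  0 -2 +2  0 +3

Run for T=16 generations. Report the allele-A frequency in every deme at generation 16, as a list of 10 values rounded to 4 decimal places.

[0.8551, 0.9130, 0.9565, 0.9710, 0.5797, 0.3768, 0.1594, 0.1304, 0.1594, 0.1594]

t=0: k=[69 69 69 69 69 0 0 0 0 0]
t=1: x=[69.0000 69.0000 69.0000 69.0000 62.7900 6.2100 0.0000 0.0000 0.0000 0.0000] k=[69 69 69 69 67 6 0 0 0 0]
t=2: x=[69.0000 69.0000 69.0000 68.8200 61.6900 10.9500 0.5400 0.0000 0.0000 0.0000] k=[69 69 69 69 58 10 0 0 0 0]
t=3: x=[69.0000 69.0000 69.0000 68.0100 54.6700 13.4200 0.9000 0.0000 0.0000 0.0000] k=[69 69 69 65 52 14 0 0 0 0]
t=4: x=[69.0000 69.0000 68.6400 64.1900 49.7500 16.1600 1.2600 0.0000 0.0000 0.0000] k=[69 69 69 60 53 12 4 0 0 0]
t=5: x=[69.0000 69.0000 68.1900 60.1800 49.9400 14.9700 4.3600 0.3600 0.0000 0.0000] k=[69 69 64 62 54 12 6 4 0 0]
t=6: x=[69.0000 68.5500 64.2700 61.4600 50.9400 15.2400 6.3600 3.8200 0.3600 0.0000] k=[69 65 68 64 48 14 7 2 0 0]
t=7: x=[68.6400 65.6300 67.3700 62.9200 46.3800 16.4300 7.1800 2.2700 0.1800 0.0000] k=[69 69 68 66 49 14 6 5 0 0]
t=8: x=[69.0000 68.9100 67.9100 64.6500 47.3800 16.4300 6.6300 4.6400 0.4500 0.0000] k=[69 65 68 65 50 12 5 8 3 0]
t=9: x=[68.6400 65.6300 67.4600 63.9200 47.9300 14.7900 5.9000 7.2800 3.1800 0.2700] k=[68 67 65 63 52 16 6 11 2 1]
t=10: x=[67.9100 66.9100 65.0000 62.1900 49.7500 18.3400 7.3500 9.7400 2.7200 1.0900] k=[67 64 67 66 47 16 10 6 7 0]
t=11: x=[66.7300 64.5400 66.6400 64.3800 45.9200 18.2500 10.1800 6.4500 6.2800 0.6300] k=[64 62 69 60 48 22 6 8 7 1]
t=12: x=[63.8200 62.8100 67.5600 59.7300 46.7400 22.9000 7.6200 7.7300 6.5500 1.5400] k=[63 63 69 58 44 24 11 11 6 4]
t=13: x=[63.0000 63.5400 67.4700 57.7300 43.4600 24.6300 12.1700 10.5500 6.2700 4.1800] k=[60 66 64 62 42 22 11 8 8 8]
t=14: x=[60.5400 65.2800 64.0000 60.3800 42.0000 22.8100 11.7200 8.2700 8.0000 8.0000] k=[58 64 60 64 42 20 16 6 9 10]
t=15: x=[58.5400 63.1000 60.7200 61.6600 42.0000 21.6200 15.4600 7.1700 8.8200 9.9100] k=[55 59 65 65 44 25 12 6 12 8]
t=16: x=[55.3600 59.1800 64.4600 63.1100 44.1800 25.5400 12.6300 7.0800 11.1000 8.3600] k=[59 63 66 67 40 26 11 9 11 11]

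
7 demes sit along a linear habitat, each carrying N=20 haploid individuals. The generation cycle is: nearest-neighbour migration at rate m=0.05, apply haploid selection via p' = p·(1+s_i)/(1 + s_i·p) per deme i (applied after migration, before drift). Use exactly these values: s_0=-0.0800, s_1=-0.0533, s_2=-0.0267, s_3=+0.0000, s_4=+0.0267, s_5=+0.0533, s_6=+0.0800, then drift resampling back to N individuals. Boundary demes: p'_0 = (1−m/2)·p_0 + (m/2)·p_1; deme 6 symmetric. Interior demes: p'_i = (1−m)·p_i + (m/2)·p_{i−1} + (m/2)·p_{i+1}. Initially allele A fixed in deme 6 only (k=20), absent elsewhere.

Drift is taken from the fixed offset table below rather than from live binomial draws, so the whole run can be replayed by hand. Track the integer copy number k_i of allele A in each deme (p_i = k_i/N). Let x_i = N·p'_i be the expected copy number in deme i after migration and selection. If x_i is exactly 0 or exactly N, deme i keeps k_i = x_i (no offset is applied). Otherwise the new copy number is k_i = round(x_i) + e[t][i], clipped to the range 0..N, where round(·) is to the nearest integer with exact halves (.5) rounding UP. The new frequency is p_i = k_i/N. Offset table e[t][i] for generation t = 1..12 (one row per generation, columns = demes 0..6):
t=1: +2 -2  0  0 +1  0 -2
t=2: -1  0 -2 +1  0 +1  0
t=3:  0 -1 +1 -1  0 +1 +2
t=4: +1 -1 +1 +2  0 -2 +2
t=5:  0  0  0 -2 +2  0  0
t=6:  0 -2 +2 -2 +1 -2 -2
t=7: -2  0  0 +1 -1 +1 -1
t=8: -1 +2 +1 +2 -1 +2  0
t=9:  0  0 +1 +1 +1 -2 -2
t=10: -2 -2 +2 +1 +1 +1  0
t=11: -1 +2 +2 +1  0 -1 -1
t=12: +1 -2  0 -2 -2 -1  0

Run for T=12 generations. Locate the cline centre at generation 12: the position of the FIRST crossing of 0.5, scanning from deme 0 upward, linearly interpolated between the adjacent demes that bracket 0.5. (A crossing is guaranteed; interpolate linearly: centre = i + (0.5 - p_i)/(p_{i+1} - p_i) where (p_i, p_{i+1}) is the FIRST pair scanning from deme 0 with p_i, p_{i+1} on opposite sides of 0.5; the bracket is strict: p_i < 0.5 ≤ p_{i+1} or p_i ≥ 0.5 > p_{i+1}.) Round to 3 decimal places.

t=0: k=[0 0 0 0 0 0 20]
t=1: x=[0.0000 0.0000 0.0000 0.0000 0.0000 0.5259 19.5362] k=[0 0 0 0 0 1 18]
t=2: x=[0.0000 0.0000 0.0000 0.0000 0.0257 1.4691 17.7343] k=[0 0 0 0 0 2 18]
t=3: x=[0.0000 0.0000 0.0000 0.0000 0.0513 2.4598 17.7578] k=[0 0 0 0 0 3 20]
t=4: x=[0.0000 0.0000 0.0000 0.0000 0.0770 3.4973 19.6059] k=[0 0 0 0 0 1 20]
t=5: x=[0.0000 0.0000 0.0000 0.0000 0.0257 1.5214 19.5594] k=[0 0 0 0 2 2 20]
t=6: x=[0.0000 0.0000 0.0000 0.0500 1.9969 2.5638 19.5826] k=[0 0 0 0 3 1 18]
t=7: x=[0.0000 0.0000 0.0000 0.0750 2.9405 1.5475 17.7343] k=[0 0 0 1 2 3 17]
t=8: x=[0.0000 0.0000 0.0243 1.0000 2.0479 3.4715 16.8592] k=[0 0 1 3 1 5 17]
t=9: x=[0.0000 0.0237 0.9990 2.9000 1.1789 5.4023 16.9066] k=[0 0 2 4 2 3 15]
t=10: x=[0.0000 0.0473 1.9518 3.9000 2.1245 3.4197 14.9943] k=[0 0 4 5 3 4 15]
t=11: x=[0.0000 0.0947 3.8403 4.9250 3.1442 4.4264 15.0184] k=[0 2 6 6 3 3 14]
t=12: x=[0.0460 1.9514 5.7881 5.9250 3.1442 3.4197 14.0516] k=[1 0 6 4 1 2 14]

5.667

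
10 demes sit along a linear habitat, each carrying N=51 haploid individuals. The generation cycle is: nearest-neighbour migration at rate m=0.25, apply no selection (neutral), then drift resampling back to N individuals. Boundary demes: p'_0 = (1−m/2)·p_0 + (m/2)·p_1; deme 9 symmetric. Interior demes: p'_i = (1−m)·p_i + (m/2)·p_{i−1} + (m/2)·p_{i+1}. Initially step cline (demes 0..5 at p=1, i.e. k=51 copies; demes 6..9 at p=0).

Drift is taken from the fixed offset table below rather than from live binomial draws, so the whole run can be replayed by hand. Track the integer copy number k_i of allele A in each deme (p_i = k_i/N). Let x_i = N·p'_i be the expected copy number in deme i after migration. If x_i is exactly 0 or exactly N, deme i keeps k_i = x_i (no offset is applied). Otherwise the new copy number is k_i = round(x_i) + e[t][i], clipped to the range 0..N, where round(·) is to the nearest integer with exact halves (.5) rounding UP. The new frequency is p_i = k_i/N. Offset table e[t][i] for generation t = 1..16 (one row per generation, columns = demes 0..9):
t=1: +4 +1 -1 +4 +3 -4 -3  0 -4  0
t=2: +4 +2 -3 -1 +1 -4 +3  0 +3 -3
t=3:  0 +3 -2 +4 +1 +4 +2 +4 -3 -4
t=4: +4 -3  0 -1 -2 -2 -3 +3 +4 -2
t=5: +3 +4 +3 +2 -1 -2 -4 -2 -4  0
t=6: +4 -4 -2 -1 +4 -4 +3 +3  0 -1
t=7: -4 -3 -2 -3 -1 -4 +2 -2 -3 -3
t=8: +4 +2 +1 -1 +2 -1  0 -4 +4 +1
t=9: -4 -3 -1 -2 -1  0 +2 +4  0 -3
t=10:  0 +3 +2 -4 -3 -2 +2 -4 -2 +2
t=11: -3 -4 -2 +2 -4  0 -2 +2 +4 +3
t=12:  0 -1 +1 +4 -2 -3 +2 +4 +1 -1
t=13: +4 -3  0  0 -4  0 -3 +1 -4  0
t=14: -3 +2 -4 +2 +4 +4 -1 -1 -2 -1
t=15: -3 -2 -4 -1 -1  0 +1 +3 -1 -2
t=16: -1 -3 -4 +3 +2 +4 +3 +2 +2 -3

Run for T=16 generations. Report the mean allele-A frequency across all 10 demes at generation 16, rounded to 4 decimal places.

t=0: k=[51 51 51 51 51 51 0 0 0 0]
t=1: x=[51.0000 51.0000 51.0000 51.0000 51.0000 44.6250 6.3750 0.0000 0.0000 0.0000] k=[51 51 51 51 51 41 3 0 0 0]
t=2: x=[51.0000 51.0000 51.0000 51.0000 49.7500 37.5000 7.3750 0.3750 0.0000 0.0000] k=[51 51 51 51 51 34 10 0 0 0]
t=3: x=[51.0000 51.0000 51.0000 51.0000 48.8750 33.1250 11.7500 1.2500 0.0000 0.0000] k=[51 51 51 51 50 37 14 5 0 0]
t=4: x=[51.0000 51.0000 51.0000 50.8750 48.5000 35.7500 15.7500 5.5000 0.6250 0.0000] k=[51 51 51 50 47 34 13 9 5 0]
t=5: x=[51.0000 51.0000 50.8750 49.7500 45.7500 33.0000 15.1250 9.0000 4.8750 0.6250] k=[51 51 51 51 45 31 11 7 1 1]
t=6: x=[51.0000 51.0000 51.0000 50.2500 44.0000 30.2500 13.0000 6.7500 1.7500 1.0000] k=[51 51 51 49 48 26 16 10 2 0]
t=7: x=[51.0000 51.0000 50.7500 49.1250 45.3750 27.5000 16.5000 9.7500 2.7500 0.2500] k=[51 51 49 46 44 24 19 8 0 0]
t=8: x=[51.0000 50.7500 48.8750 46.1250 41.7500 25.8750 18.2500 8.3750 1.0000 0.0000] k=[51 51 50 45 44 25 18 4 5 0]
t=9: x=[51.0000 50.8750 49.5000 45.5000 41.7500 26.5000 17.1250 5.8750 4.2500 0.6250] k=[51 48 49 44 41 27 19 10 4 0]
t=10: x=[50.6250 48.5000 48.2500 44.2500 39.6250 27.7500 18.8750 10.3750 4.2500 0.5000] k=[51 51 50 40 37 26 21 6 2 3]
t=11: x=[51.0000 50.8750 48.8750 40.8750 36.0000 26.7500 19.7500 7.3750 2.6250 2.8750] k=[51 47 47 43 32 27 18 9 7 6]
t=12: x=[50.5000 47.5000 46.5000 42.1250 32.7500 26.5000 18.0000 9.8750 7.1250 6.1250] k=[51 47 48 46 31 24 20 14 8 5]
t=13: x=[50.5000 47.6250 47.6250 44.3750 32.0000 24.3750 19.7500 14.0000 8.3750 5.3750] k=[51 45 48 44 28 24 17 15 4 5]
t=14: x=[50.2500 46.1250 47.1250 42.5000 29.5000 23.6250 17.6250 13.8750 5.5000 4.8750] k=[47 48 43 45 34 28 17 13 4 4]
t=15: x=[47.1250 47.2500 43.8750 43.3750 34.6250 27.3750 17.8750 12.3750 5.1250 4.0000] k=[44 45 40 42 34 27 19 15 4 2]
t=16: x=[44.1250 44.2500 40.8750 40.7500 34.1250 26.8750 19.5000 14.1250 5.1250 2.2500] k=[43 41 37 44 36 31 23 16 7 0]

0.5451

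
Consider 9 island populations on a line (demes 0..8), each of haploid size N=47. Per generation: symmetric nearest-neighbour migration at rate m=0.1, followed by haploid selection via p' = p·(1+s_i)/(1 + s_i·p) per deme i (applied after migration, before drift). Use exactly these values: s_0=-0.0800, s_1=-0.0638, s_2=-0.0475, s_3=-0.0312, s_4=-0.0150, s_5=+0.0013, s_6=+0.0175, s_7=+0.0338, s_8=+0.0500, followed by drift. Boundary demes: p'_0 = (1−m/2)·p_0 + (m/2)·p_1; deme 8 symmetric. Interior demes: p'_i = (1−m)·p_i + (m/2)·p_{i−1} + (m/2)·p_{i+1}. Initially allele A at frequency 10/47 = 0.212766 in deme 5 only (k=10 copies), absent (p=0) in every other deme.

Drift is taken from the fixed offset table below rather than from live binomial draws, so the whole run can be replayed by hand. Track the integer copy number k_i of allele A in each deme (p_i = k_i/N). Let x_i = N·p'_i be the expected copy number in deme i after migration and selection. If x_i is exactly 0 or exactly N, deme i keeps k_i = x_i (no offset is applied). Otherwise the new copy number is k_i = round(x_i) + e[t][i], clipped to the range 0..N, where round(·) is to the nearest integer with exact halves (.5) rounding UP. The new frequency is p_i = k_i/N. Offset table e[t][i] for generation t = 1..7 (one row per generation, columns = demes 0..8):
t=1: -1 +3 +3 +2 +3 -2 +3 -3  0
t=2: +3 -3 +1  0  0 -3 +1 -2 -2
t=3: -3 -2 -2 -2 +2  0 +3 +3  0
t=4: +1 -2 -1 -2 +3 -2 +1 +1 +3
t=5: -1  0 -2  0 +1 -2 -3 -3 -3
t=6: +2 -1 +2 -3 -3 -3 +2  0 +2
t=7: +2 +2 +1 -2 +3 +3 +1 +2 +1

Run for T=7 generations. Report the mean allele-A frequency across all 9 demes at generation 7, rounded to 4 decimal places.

t=0: k=[0 0 0 0 0 10 0 0 0]
t=1: x=[0.0000 0.0000 0.0000 0.0000 0.4926 9.0095 0.5087 0.0000 0.0000] k=[0 0 0 0 3 7 4 0 0]
t=2: x=[0.0000 0.0000 0.0000 0.1453 3.0072 6.6574 4.0132 0.2067 0.0000] k=[0 0 0 0 3 4 5 0 0]
t=3: x=[0.0000 0.0000 0.0000 0.1453 2.8591 4.0048 4.7739 0.2584 0.0000] k=[0 0 0 0 5 4 8 3 0]
t=4: x=[0.0000 0.0000 0.0000 0.2422 4.6365 4.2550 7.6606 3.1977 0.1575] k=[0 0 0 0 8 2 9 4 3]
t=5: x=[0.0000 0.0000 0.0000 0.3876 7.2073 2.6533 8.5204 4.3289 3.1921] k=[0 0 0 0 8 1 6 1 0]
t=6: x=[0.0000 0.0000 0.0000 0.3876 7.1578 1.6020 5.5848 1.2395 0.0525] k=[0 0 0 0 4 0 8 1 2]
t=7: x=[0.0000 0.0000 0.0000 0.1938 3.5501 0.6008 7.3570 1.4459 2.0433] k=[0 0 0 0 7 4 8 3 3]

0.0591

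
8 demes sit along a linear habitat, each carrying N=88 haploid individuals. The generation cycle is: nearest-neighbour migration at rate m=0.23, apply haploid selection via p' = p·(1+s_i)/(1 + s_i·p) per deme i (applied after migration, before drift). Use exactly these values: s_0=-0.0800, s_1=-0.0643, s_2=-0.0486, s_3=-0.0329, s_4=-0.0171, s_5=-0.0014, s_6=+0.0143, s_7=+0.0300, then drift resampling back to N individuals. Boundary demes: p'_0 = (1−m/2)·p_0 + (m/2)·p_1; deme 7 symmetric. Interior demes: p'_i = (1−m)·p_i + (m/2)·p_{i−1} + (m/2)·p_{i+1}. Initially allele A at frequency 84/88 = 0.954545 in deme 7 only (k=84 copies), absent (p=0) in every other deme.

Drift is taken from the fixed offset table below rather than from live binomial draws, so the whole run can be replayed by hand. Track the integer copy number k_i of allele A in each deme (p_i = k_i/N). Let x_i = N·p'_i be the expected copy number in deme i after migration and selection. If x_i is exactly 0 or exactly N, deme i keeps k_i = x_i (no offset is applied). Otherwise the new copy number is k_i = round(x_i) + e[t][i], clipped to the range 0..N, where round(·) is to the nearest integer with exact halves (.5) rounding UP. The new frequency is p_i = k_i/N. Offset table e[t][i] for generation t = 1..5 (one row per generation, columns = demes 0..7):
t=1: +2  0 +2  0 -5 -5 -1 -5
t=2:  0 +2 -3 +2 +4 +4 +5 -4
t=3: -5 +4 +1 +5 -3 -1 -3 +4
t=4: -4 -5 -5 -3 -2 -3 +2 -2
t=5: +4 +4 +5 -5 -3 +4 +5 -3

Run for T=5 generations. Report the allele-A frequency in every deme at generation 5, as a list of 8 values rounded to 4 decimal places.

t=0: k=[0 0 0 0 0 0 0 84]
t=1: x=[0.0000 0.0000 0.0000 0.0000 0.0000 0.0000 9.7828 74.6776] k=[0 0 0 0 0 0 9 70]
t=2: x=[0.0000 0.0000 0.0000 0.0000 0.0000 1.0336 15.1573 63.5108] k=[0 0 0 0 0 5 20 60]
t=3: x=[0.0000 0.0000 0.0000 0.0000 0.5652 6.1420 23.1162 56.0043] k=[0 0 0 0 0 5 20 60]
t=4: x=[0.0000 0.0000 0.0000 0.0000 0.5652 6.1420 23.1162 56.0043] k=[0 0 0 0 0 3 25 54]
t=5: x=[0.0000 0.0000 0.0000 0.0000 0.3391 5.1782 26.0647 51.2989] k=[0 0 0 0 0 9 31 48]

[0.0000, 0.0000, 0.0000, 0.0000, 0.0000, 0.1023, 0.3523, 0.5455]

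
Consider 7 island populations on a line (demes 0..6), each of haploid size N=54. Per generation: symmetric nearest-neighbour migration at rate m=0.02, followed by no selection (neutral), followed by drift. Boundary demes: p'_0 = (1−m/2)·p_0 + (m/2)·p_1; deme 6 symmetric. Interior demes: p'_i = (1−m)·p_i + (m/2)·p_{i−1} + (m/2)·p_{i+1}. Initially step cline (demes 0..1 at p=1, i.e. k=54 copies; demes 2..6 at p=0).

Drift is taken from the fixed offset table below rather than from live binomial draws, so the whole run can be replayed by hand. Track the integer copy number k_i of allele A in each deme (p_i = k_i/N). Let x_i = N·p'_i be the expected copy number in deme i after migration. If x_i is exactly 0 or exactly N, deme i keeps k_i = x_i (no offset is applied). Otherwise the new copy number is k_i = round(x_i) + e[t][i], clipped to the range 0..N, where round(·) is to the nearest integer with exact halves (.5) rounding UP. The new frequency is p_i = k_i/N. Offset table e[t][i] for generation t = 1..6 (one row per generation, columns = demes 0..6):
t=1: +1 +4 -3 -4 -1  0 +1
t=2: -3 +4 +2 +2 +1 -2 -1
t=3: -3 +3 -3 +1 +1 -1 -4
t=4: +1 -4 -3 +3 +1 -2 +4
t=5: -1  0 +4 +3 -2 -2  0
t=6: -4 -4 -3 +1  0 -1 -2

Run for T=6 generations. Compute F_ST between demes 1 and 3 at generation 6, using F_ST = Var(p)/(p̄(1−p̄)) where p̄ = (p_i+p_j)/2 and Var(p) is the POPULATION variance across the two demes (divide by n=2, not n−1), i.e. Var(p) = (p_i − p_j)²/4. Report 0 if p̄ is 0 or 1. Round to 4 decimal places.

t=0: k=[54 54 0 0 0 0 0]
t=1: x=[54.0000 53.4600 0.5400 0.0000 0.0000 0.0000 0.0000] k=[54 54 0 0 0 0 0]
t=2: x=[54.0000 53.4600 0.5400 0.0000 0.0000 0.0000 0.0000] k=[54 54 3 0 0 0 0]
t=3: x=[54.0000 53.4900 3.4800 0.0300 0.0000 0.0000 0.0000] k=[54 54 0 1 0 0 0]
t=4: x=[54.0000 53.4600 0.5500 0.9800 0.0100 0.0000 0.0000] k=[54 49 0 4 1 0 0]
t=5: x=[53.9500 48.5600 0.5300 3.9300 1.0200 0.0100 0.0000] k=[53 49 5 7 0 0 0]
t=6: x=[52.9600 48.6000 5.4600 6.9100 0.0700 0.0000 0.0000] k=[49 45 2 8 0 0 0]

0.4696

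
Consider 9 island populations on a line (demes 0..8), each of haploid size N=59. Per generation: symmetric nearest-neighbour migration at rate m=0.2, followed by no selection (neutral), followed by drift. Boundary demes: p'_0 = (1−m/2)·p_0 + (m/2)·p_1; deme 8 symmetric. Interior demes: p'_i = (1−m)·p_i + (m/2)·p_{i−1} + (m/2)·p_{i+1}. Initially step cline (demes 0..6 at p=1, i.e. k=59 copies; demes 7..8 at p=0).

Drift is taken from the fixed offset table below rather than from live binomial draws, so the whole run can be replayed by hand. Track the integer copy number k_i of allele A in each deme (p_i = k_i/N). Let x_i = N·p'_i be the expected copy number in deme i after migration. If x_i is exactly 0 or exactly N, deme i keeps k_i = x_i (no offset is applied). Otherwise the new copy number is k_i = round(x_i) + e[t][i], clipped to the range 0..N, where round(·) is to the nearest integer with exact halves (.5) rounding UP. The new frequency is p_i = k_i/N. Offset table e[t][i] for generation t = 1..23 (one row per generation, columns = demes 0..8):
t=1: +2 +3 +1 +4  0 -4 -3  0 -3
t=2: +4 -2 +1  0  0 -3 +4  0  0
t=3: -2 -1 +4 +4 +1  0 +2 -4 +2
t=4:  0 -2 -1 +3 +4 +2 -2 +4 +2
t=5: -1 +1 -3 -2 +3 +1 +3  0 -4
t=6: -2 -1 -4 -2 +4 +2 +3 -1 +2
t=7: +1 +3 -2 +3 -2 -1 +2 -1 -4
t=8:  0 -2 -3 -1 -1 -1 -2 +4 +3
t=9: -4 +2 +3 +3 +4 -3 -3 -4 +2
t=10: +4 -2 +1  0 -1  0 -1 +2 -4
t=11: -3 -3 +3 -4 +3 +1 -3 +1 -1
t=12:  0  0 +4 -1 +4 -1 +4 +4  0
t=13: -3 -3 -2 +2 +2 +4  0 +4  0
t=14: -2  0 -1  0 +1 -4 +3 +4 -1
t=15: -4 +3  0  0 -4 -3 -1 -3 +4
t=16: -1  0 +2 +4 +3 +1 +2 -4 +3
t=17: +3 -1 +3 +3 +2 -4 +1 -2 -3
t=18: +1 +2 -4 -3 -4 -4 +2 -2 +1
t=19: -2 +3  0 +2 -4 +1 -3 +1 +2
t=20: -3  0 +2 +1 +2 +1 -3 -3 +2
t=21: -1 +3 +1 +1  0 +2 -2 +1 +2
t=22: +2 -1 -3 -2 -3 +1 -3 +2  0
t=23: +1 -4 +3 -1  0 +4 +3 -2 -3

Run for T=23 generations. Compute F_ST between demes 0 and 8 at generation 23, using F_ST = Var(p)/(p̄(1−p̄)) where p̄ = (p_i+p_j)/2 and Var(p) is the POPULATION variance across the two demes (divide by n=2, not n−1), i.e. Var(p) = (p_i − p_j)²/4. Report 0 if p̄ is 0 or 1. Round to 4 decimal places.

t=0: k=[59 59 59 59 59 59 59 0 0]
t=1: x=[59.0000 59.0000 59.0000 59.0000 59.0000 59.0000 53.1000 5.9000 0.0000] k=[59 59 59 59 59 59 50 6 0]
t=2: x=[59.0000 59.0000 59.0000 59.0000 59.0000 58.1000 46.5000 9.8000 0.6000] k=[59 59 59 59 59 55 51 10 1]
t=3: x=[59.0000 59.0000 59.0000 59.0000 58.6000 55.0000 47.3000 13.2000 1.9000] k=[59 59 59 59 59 55 49 9 4]
t=4: x=[59.0000 59.0000 59.0000 59.0000 58.6000 54.8000 45.6000 12.5000 4.5000] k=[59 59 59 59 59 57 44 17 7]
t=5: x=[59.0000 59.0000 59.0000 59.0000 58.8000 55.9000 42.6000 18.7000 8.0000] k=[59 59 59 59 59 57 46 19 4]
t=6: x=[59.0000 59.0000 59.0000 59.0000 58.8000 56.1000 44.4000 20.2000 5.5000] k=[59 59 59 59 59 58 47 19 8]
t=7: x=[59.0000 59.0000 59.0000 59.0000 58.9000 57.0000 45.3000 20.7000 9.1000] k=[59 59 59 59 57 56 47 20 5]
t=8: x=[59.0000 59.0000 59.0000 58.8000 57.1000 55.2000 45.2000 21.2000 6.5000] k=[59 59 59 58 56 54 43 25 10]
t=9: x=[59.0000 59.0000 58.9000 57.9000 56.0000 53.1000 42.3000 25.3000 11.5000] k=[59 59 59 59 59 50 39 21 14]
t=10: x=[59.0000 59.0000 59.0000 59.0000 58.1000 49.8000 38.3000 22.1000 14.7000] k=[59 59 59 59 57 50 37 24 11]
t=11: x=[59.0000 59.0000 59.0000 58.8000 56.5000 49.4000 37.0000 24.0000 12.3000] k=[59 59 59 55 59 50 34 25 11]
t=12: x=[59.0000 59.0000 58.6000 55.8000 57.7000 49.3000 34.7000 24.5000 12.4000] k=[59 59 59 55 59 48 39 29 12]
t=13: x=[59.0000 59.0000 58.6000 55.8000 57.5000 48.2000 38.9000 28.3000 13.7000] k=[59 59 57 58 59 52 39 32 14]
t=14: x=[59.0000 58.8000 57.3000 58.0000 58.2000 51.4000 39.6000 30.9000 15.8000] k=[59 59 56 58 59 47 43 35 15]
t=15: x=[59.0000 58.7000 56.5000 57.9000 57.7000 47.8000 42.6000 33.8000 17.0000] k=[59 59 57 58 54 45 42 31 21]
t=16: x=[59.0000 58.8000 57.3000 57.5000 53.5000 45.6000 41.2000 31.1000 22.0000] k=[59 59 59 59 57 47 43 27 25]
t=17: x=[59.0000 59.0000 59.0000 58.8000 56.2000 47.6000 41.8000 28.4000 25.2000] k=[59 59 59 59 58 44 43 26 22]
t=18: x=[59.0000 59.0000 59.0000 58.9000 56.7000 45.3000 41.4000 27.3000 22.4000] k=[59 59 59 56 53 41 43 25 23]
t=19: x=[59.0000 59.0000 58.7000 56.0000 52.1000 42.4000 41.0000 26.6000 23.2000] k=[59 59 59 58 48 43 38 28 25]
t=20: x=[59.0000 59.0000 58.9000 57.1000 48.5000 43.0000 37.5000 28.7000 25.3000] k=[59 59 59 58 51 44 35 26 27]
t=21: x=[59.0000 59.0000 58.9000 57.4000 51.0000 43.8000 35.0000 27.0000 26.9000] k=[59 59 59 58 51 46 33 28 29]
t=22: x=[59.0000 59.0000 58.9000 57.4000 51.2000 45.2000 33.8000 28.6000 28.9000] k=[59 59 56 55 48 46 31 31 29]
t=23: x=[59.0000 58.7000 56.2000 54.4000 48.5000 44.7000 32.5000 30.8000 29.2000] k=[59 55 59 53 49 49 36 29 26]

0.3882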